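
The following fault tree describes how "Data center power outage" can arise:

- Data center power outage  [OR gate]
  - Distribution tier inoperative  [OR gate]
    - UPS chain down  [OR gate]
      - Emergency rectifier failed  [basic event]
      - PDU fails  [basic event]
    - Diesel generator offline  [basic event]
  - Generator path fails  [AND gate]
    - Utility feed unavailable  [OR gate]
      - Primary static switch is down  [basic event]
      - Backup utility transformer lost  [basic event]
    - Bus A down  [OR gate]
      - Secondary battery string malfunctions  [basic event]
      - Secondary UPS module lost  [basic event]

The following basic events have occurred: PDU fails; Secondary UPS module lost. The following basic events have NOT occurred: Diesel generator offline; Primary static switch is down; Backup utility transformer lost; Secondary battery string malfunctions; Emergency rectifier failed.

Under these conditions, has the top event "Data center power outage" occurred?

UPS chain down [OR]: Emergency rectifier failed=not, PDU fails=occurs → at least one input occurs → occurs.
Distribution tier inoperative [OR]: UPS chain down=occurs, Diesel generator offline=not → at least one input occurs → occurs.
Utility feed unavailable [OR]: Primary static switch is down=not, Backup utility transformer lost=not → no input occurs → does not occur.
Bus A down [OR]: Secondary battery string malfunctions=not, Secondary UPS module lost=occurs → at least one input occurs → occurs.
Generator path fails [AND]: Utility feed unavailable=not, Bus A down=occurs → not all inputs occur → does not occur.
Data center power outage [OR]: Distribution tier inoperative=occurs, Generator path fails=not → at least one input occurs → occurs.

Yes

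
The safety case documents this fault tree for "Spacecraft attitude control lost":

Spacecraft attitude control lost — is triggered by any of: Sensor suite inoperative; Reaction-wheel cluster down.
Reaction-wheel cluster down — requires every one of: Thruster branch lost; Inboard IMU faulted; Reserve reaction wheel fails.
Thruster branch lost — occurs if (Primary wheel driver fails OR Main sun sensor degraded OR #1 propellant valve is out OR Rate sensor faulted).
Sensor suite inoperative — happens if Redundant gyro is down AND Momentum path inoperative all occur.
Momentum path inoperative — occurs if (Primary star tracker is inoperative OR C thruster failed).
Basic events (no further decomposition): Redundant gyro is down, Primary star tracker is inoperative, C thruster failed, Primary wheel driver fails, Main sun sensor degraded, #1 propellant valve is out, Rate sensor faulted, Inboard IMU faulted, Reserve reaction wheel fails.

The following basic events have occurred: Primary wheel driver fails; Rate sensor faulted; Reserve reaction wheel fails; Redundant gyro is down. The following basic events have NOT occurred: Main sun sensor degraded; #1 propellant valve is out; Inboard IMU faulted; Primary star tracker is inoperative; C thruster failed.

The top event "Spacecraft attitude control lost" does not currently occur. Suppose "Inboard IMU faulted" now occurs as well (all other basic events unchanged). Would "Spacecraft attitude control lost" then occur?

Yes

Counterfactual: set "Inboard IMU faulted" to occurred.
Momentum path inoperative [OR]: Primary star tracker is inoperative=not, C thruster failed=not → no input occurs → does not occur.
Sensor suite inoperative [AND]: Redundant gyro is down=occurs, Momentum path inoperative=not → not all inputs occur → does not occur.
Thruster branch lost [OR]: Primary wheel driver fails=occurs, Main sun sensor degraded=not, #1 propellant valve is out=not, Rate sensor faulted=occurs → at least one input occurs → occurs.
Reaction-wheel cluster down [AND]: Thruster branch lost=occurs, Inboard IMU faulted=occurs, Reserve reaction wheel fails=occurs → all inputs occur → occurs.
Spacecraft attitude control lost [OR]: Sensor suite inoperative=not, Reaction-wheel cluster down=occurs → at least one input occurs → occurs.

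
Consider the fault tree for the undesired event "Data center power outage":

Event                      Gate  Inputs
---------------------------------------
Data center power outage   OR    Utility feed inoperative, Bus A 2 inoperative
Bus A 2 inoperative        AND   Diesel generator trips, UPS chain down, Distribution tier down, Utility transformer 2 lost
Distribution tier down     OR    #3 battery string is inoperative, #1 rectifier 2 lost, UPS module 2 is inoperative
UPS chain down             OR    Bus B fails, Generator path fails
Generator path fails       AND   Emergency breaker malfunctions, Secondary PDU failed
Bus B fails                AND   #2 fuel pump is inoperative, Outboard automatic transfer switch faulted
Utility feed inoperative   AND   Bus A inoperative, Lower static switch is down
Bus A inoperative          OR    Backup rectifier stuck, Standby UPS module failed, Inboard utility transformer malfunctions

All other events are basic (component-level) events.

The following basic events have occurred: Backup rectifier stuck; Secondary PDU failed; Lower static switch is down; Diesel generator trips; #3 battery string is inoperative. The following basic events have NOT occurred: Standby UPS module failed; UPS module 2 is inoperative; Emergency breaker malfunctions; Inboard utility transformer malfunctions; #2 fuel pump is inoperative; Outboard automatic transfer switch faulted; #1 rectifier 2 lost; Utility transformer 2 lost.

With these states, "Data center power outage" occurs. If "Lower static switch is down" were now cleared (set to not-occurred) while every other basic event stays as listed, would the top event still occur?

Counterfactual: set "Lower static switch is down" to not occurred.
Bus A inoperative [OR]: Backup rectifier stuck=occurs, Standby UPS module failed=not, Inboard utility transformer malfunctions=not → at least one input occurs → occurs.
Utility feed inoperative [AND]: Bus A inoperative=occurs, Lower static switch is down=not → not all inputs occur → does not occur.
Bus B fails [AND]: #2 fuel pump is inoperative=not, Outboard automatic transfer switch faulted=not → not all inputs occur → does not occur.
Generator path fails [AND]: Emergency breaker malfunctions=not, Secondary PDU failed=occurs → not all inputs occur → does not occur.
UPS chain down [OR]: Bus B fails=not, Generator path fails=not → no input occurs → does not occur.
Distribution tier down [OR]: #3 battery string is inoperative=occurs, #1 rectifier 2 lost=not, UPS module 2 is inoperative=not → at least one input occurs → occurs.
Bus A 2 inoperative [AND]: Diesel generator trips=occurs, UPS chain down=not, Distribution tier down=occurs, Utility transformer 2 lost=not → not all inputs occur → does not occur.
Data center power outage [OR]: Utility feed inoperative=not, Bus A 2 inoperative=not → no input occurs → does not occur.

No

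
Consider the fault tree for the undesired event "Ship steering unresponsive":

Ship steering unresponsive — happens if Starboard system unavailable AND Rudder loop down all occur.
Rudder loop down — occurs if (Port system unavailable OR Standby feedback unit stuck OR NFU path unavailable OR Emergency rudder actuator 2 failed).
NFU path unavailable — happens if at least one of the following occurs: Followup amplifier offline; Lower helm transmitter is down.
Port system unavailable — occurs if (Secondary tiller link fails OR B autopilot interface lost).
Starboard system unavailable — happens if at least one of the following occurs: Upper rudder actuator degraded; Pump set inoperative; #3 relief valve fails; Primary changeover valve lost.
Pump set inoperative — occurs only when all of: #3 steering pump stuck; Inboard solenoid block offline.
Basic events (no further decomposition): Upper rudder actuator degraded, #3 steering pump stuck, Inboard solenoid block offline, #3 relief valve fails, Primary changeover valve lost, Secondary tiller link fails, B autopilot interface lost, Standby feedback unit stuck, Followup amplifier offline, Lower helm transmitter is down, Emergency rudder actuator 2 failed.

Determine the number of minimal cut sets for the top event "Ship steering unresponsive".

24

Pump set inoperative [AND]: one cut set from each child combined → 1 × 1 = 1 cut set(s).
Starboard system unavailable [OR]: union of children's cut sets → 4 cut set(s).
Port system unavailable [OR]: union of children's cut sets → 2 cut set(s).
NFU path unavailable [OR]: union of children's cut sets → 2 cut set(s).
Rudder loop down [OR]: union of children's cut sets → 6 cut set(s).
Ship steering unresponsive [AND]: one cut set from each child combined → 4 × 6 = 24 cut set(s).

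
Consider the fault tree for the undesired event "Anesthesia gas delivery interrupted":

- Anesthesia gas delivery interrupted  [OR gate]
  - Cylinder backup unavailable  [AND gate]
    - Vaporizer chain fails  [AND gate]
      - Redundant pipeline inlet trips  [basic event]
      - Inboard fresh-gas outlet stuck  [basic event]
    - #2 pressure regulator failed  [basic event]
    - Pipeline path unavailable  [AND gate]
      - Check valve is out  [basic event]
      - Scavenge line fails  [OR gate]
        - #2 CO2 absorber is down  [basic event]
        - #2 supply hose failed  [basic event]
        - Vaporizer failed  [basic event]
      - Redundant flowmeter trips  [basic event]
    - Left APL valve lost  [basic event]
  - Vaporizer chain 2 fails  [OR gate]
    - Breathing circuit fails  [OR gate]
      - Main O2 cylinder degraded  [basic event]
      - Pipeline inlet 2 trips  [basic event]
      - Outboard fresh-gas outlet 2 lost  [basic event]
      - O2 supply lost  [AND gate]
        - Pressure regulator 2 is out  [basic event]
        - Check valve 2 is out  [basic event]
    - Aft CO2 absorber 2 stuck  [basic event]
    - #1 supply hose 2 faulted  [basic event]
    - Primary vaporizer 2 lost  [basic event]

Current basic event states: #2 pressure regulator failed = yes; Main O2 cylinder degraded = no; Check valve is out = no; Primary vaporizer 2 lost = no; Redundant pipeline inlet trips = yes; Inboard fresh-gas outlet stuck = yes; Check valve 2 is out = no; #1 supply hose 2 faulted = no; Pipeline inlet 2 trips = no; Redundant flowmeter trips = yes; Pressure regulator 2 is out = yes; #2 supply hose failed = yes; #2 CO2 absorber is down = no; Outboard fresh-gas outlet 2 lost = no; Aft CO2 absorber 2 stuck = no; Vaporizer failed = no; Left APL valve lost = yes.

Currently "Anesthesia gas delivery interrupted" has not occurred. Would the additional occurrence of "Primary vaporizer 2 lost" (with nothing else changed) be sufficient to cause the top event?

Yes

Counterfactual: set "Primary vaporizer 2 lost" to occurred.
Vaporizer chain fails [AND]: Redundant pipeline inlet trips=occurs, Inboard fresh-gas outlet stuck=occurs → all inputs occur → occurs.
Scavenge line fails [OR]: #2 CO2 absorber is down=not, #2 supply hose failed=occurs, Vaporizer failed=not → at least one input occurs → occurs.
Pipeline path unavailable [AND]: Check valve is out=not, Scavenge line fails=occurs, Redundant flowmeter trips=occurs → not all inputs occur → does not occur.
Cylinder backup unavailable [AND]: Vaporizer chain fails=occurs, #2 pressure regulator failed=occurs, Pipeline path unavailable=not, Left APL valve lost=occurs → not all inputs occur → does not occur.
O2 supply lost [AND]: Pressure regulator 2 is out=occurs, Check valve 2 is out=not → not all inputs occur → does not occur.
Breathing circuit fails [OR]: Main O2 cylinder degraded=not, Pipeline inlet 2 trips=not, Outboard fresh-gas outlet 2 lost=not, O2 supply lost=not → no input occurs → does not occur.
Vaporizer chain 2 fails [OR]: Breathing circuit fails=not, Aft CO2 absorber 2 stuck=not, #1 supply hose 2 faulted=not, Primary vaporizer 2 lost=occurs → at least one input occurs → occurs.
Anesthesia gas delivery interrupted [OR]: Cylinder backup unavailable=not, Vaporizer chain 2 fails=occurs → at least one input occurs → occurs.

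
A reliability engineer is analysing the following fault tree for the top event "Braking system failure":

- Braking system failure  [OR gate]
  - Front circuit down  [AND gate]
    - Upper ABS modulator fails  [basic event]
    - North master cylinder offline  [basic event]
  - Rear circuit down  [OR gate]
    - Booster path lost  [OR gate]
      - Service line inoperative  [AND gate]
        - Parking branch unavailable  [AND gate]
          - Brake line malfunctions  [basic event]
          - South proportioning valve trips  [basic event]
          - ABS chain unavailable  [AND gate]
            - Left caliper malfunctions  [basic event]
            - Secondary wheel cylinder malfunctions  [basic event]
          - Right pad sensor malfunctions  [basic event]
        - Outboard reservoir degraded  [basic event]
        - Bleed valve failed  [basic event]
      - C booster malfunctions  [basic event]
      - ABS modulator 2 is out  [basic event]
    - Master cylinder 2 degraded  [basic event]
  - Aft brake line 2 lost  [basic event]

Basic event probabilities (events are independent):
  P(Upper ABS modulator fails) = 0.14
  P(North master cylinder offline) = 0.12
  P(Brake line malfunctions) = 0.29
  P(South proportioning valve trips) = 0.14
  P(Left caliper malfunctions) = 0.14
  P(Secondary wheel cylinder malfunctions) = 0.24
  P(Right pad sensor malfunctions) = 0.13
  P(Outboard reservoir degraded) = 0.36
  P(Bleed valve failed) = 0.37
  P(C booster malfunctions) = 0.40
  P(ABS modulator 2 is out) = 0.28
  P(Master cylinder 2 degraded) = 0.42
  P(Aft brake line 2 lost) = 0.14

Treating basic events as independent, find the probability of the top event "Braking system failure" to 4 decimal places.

P(Front circuit down) [AND] = 0.14 × 0.12 = 0.016800
P(ABS chain unavailable) [AND] = 0.14 × 0.24 = 0.033600
P(Parking branch unavailable) [AND] = 0.29 × 0.14 × 0.033600 × 0.13 = 0.000177
P(Service line inoperative) [AND] = 0.000177 × 0.36 × 0.37 = 0.000024
P(Booster path lost) [OR] = 1 − (1−0.000024) × (1−0.40) × (1−0.28) = 0.568010
P(Rear circuit down) [OR] = 1 − (1−0.568010) × (1−0.42) = 0.749446
P(Braking system failure) [OR] = 1 − (1−0.016800) × (1−0.749446) × (1−0.14) = 0.788144
Rounded to 4 decimal places: P(Braking system failure) ≈ 0.7881.

0.7881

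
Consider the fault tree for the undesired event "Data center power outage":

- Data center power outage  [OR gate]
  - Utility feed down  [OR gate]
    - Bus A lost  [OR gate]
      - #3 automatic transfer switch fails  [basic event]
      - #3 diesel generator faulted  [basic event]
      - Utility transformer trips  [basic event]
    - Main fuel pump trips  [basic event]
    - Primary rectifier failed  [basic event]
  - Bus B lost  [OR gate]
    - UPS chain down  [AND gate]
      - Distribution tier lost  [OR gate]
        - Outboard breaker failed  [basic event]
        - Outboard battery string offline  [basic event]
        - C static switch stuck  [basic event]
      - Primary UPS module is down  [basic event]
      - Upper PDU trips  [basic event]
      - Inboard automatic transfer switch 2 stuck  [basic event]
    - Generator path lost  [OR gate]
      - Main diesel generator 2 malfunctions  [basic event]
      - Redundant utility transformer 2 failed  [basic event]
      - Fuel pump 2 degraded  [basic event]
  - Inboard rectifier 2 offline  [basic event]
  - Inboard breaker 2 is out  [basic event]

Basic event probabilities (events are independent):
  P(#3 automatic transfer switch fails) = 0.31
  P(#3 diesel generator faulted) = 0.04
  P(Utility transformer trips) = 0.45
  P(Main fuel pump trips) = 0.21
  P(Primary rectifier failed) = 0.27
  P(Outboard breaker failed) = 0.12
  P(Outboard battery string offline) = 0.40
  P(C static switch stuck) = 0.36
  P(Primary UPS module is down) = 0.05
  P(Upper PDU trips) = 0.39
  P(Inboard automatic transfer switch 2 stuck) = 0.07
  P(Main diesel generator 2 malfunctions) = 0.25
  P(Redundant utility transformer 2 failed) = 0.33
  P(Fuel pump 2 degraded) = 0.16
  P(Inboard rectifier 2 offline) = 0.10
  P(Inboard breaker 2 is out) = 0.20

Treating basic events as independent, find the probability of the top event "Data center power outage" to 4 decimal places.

P(Bus A lost) [OR] = 1 − (1−0.31) × (1−0.04) × (1−0.45) = 0.635680
P(Utility feed down) [OR] = 1 − (1−0.635680) × (1−0.21) × (1−0.27) = 0.789897
P(Distribution tier lost) [OR] = 1 − (1−0.12) × (1−0.40) × (1−0.36) = 0.662080
P(UPS chain down) [AND] = 0.662080 × 0.05 × 0.39 × 0.07 = 0.000904
P(Generator path lost) [OR] = 1 − (1−0.25) × (1−0.33) × (1−0.16) = 0.577900
P(Bus B lost) [OR] = 1 − (1−0.000904) × (1−0.577900) = 0.578282
P(Data center power outage) [OR] = 1 − (1−0.789897) × (1−0.578282) × (1−0.10) × (1−0.20) = 0.936205
Rounded to 4 decimal places: P(Data center power outage) ≈ 0.9362.

0.9362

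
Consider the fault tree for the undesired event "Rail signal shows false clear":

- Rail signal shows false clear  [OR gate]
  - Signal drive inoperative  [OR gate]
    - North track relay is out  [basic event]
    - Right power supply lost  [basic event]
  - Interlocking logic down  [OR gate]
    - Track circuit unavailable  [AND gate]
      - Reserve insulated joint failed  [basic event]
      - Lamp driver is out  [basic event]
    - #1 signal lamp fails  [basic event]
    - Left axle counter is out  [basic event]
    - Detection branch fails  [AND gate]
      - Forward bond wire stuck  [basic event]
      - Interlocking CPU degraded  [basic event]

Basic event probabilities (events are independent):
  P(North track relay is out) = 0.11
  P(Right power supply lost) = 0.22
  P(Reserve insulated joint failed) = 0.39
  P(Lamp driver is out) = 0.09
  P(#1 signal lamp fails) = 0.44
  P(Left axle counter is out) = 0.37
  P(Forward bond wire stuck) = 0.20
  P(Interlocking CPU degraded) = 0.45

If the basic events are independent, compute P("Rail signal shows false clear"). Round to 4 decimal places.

0.7850

P(Signal drive inoperative) [OR] = 1 − (1−0.11) × (1−0.22) = 0.305800
P(Track circuit unavailable) [AND] = 0.39 × 0.09 = 0.035100
P(Detection branch fails) [AND] = 0.20 × 0.45 = 0.090000
P(Interlocking logic down) [OR] = 1 − (1−0.035100) × (1−0.44) × (1−0.37) × (1−0.090000) = 0.690221
P(Rail signal shows false clear) [OR] = 1 − (1−0.305800) × (1−0.690221) = 0.784951
Rounded to 4 decimal places: P(Rail signal shows false clear) ≈ 0.7850.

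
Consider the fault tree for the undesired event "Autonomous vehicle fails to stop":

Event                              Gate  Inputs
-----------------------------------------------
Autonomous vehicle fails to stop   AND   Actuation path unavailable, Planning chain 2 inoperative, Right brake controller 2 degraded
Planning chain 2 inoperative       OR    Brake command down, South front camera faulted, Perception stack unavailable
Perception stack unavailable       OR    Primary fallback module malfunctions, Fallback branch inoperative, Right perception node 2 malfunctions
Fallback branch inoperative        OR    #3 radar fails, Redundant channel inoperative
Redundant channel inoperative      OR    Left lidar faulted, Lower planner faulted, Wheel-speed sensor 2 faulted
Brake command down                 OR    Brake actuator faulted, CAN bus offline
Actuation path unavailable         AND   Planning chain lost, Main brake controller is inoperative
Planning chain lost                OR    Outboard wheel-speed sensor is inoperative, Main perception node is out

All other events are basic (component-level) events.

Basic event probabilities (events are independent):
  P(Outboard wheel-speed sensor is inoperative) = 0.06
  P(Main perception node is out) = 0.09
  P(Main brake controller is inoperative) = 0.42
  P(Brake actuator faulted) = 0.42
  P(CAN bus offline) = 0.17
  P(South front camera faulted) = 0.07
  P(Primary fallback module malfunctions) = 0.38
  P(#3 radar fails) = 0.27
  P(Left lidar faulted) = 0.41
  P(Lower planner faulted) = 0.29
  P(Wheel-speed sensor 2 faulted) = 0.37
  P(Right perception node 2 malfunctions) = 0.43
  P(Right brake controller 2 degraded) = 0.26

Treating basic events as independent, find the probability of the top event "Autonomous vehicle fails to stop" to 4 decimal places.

P(Planning chain lost) [OR] = 1 − (1−0.06) × (1−0.09) = 0.144600
P(Actuation path unavailable) [AND] = 0.144600 × 0.42 = 0.060732
P(Brake command down) [OR] = 1 − (1−0.42) × (1−0.17) = 0.518600
P(Redundant channel inoperative) [OR] = 1 − (1−0.41) × (1−0.29) × (1−0.37) = 0.736093
P(Fallback branch inoperative) [OR] = 1 − (1−0.27) × (1−0.736093) = 0.807348
P(Perception stack unavailable) [OR] = 1 − (1−0.38) × (1−0.807348) × (1−0.43) = 0.931917
P(Planning chain 2 inoperative) [OR] = 1 − (1−0.518600) × (1−0.07) × (1−0.931917) = 0.969519
P(Autonomous vehicle fails to stop) [AND] = 0.060732 × 0.969519 × 0.26 = 0.015309
Rounded to 4 decimal places: P(Autonomous vehicle fails to stop) ≈ 0.0153.

0.0153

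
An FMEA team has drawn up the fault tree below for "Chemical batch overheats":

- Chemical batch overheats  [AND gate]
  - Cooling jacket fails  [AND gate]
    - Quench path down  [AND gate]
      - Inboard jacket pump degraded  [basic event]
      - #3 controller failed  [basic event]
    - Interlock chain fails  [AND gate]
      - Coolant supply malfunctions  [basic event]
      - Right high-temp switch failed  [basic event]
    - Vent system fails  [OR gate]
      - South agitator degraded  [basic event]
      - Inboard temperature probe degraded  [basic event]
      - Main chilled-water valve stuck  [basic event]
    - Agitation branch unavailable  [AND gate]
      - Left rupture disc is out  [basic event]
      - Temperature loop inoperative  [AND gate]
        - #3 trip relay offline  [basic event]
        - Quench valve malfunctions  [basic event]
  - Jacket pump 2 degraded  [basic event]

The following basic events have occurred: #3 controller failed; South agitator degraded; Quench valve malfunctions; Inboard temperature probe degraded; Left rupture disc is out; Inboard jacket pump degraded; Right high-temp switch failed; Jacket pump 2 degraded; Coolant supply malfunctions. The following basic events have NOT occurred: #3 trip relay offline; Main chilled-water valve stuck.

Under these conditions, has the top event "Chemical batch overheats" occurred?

Quench path down [AND]: Inboard jacket pump degraded=occurs, #3 controller failed=occurs → all inputs occur → occurs.
Interlock chain fails [AND]: Coolant supply malfunctions=occurs, Right high-temp switch failed=occurs → all inputs occur → occurs.
Vent system fails [OR]: South agitator degraded=occurs, Inboard temperature probe degraded=occurs, Main chilled-water valve stuck=not → at least one input occurs → occurs.
Temperature loop inoperative [AND]: #3 trip relay offline=not, Quench valve malfunctions=occurs → not all inputs occur → does not occur.
Agitation branch unavailable [AND]: Left rupture disc is out=occurs, Temperature loop inoperative=not → not all inputs occur → does not occur.
Cooling jacket fails [AND]: Quench path down=occurs, Interlock chain fails=occurs, Vent system fails=occurs, Agitation branch unavailable=not → not all inputs occur → does not occur.
Chemical batch overheats [AND]: Cooling jacket fails=not, Jacket pump 2 degraded=occurs → not all inputs occur → does not occur.

No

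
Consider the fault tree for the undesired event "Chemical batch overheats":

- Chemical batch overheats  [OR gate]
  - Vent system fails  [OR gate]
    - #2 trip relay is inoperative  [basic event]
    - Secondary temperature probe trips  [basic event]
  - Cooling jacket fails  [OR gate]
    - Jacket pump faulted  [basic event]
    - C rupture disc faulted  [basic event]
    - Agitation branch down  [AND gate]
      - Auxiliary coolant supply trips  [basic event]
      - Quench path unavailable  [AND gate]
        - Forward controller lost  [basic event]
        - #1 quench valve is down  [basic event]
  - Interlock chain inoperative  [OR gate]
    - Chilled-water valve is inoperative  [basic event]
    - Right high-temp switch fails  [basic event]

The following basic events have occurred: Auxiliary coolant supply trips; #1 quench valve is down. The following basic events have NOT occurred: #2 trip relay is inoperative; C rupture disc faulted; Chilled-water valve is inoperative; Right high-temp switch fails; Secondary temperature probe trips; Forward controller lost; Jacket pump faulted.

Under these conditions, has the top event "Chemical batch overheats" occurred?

No

Vent system fails [OR]: #2 trip relay is inoperative=not, Secondary temperature probe trips=not → no input occurs → does not occur.
Quench path unavailable [AND]: Forward controller lost=not, #1 quench valve is down=occurs → not all inputs occur → does not occur.
Agitation branch down [AND]: Auxiliary coolant supply trips=occurs, Quench path unavailable=not → not all inputs occur → does not occur.
Cooling jacket fails [OR]: Jacket pump faulted=not, C rupture disc faulted=not, Agitation branch down=not → no input occurs → does not occur.
Interlock chain inoperative [OR]: Chilled-water valve is inoperative=not, Right high-temp switch fails=not → no input occurs → does not occur.
Chemical batch overheats [OR]: Vent system fails=not, Cooling jacket fails=not, Interlock chain inoperative=not → no input occurs → does not occur.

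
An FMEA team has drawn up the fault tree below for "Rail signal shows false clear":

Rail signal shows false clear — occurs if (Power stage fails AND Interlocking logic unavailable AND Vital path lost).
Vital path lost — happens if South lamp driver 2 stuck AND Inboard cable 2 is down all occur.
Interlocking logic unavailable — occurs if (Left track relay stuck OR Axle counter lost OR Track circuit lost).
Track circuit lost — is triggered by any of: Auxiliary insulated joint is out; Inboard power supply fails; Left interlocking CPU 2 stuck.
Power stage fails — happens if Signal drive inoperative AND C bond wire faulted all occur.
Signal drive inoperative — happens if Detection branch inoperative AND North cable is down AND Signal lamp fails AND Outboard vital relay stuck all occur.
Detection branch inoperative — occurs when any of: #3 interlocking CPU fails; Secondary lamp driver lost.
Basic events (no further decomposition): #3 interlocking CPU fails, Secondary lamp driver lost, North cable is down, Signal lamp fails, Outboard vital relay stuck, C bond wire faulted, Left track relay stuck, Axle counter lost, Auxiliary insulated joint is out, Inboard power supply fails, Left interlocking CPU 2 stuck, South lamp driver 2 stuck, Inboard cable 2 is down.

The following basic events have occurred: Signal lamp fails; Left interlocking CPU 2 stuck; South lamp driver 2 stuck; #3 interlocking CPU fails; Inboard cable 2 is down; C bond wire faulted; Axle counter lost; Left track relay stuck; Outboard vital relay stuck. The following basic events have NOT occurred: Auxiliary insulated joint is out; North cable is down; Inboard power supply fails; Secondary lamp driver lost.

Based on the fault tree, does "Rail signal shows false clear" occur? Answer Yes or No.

No

Detection branch inoperative [OR]: #3 interlocking CPU fails=occurs, Secondary lamp driver lost=not → at least one input occurs → occurs.
Signal drive inoperative [AND]: Detection branch inoperative=occurs, North cable is down=not, Signal lamp fails=occurs, Outboard vital relay stuck=occurs → not all inputs occur → does not occur.
Power stage fails [AND]: Signal drive inoperative=not, C bond wire faulted=occurs → not all inputs occur → does not occur.
Track circuit lost [OR]: Auxiliary insulated joint is out=not, Inboard power supply fails=not, Left interlocking CPU 2 stuck=occurs → at least one input occurs → occurs.
Interlocking logic unavailable [OR]: Left track relay stuck=occurs, Axle counter lost=occurs, Track circuit lost=occurs → at least one input occurs → occurs.
Vital path lost [AND]: South lamp driver 2 stuck=occurs, Inboard cable 2 is down=occurs → all inputs occur → occurs.
Rail signal shows false clear [AND]: Power stage fails=not, Interlocking logic unavailable=occurs, Vital path lost=occurs → not all inputs occur → does not occur.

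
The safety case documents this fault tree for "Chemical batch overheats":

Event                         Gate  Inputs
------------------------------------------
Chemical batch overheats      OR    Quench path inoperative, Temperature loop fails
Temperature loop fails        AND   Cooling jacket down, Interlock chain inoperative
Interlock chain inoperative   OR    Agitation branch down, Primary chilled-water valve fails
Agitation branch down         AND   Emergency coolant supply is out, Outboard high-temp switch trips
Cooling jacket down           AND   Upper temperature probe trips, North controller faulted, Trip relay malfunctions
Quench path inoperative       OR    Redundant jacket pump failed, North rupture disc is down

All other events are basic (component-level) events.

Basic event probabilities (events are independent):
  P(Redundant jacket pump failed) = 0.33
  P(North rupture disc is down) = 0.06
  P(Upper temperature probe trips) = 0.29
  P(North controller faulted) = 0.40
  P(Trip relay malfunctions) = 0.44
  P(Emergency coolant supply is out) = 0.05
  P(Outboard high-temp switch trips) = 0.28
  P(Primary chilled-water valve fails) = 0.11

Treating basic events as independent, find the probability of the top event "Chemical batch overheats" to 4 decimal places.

P(Quench path inoperative) [OR] = 1 − (1−0.33) × (1−0.06) = 0.370200
P(Cooling jacket down) [AND] = 0.29 × 0.40 × 0.44 = 0.051040
P(Agitation branch down) [AND] = 0.05 × 0.28 = 0.014000
P(Interlock chain inoperative) [OR] = 1 − (1−0.014000) × (1−0.11) = 0.122460
P(Temperature loop fails) [AND] = 0.051040 × 0.122460 = 0.006250
P(Chemical batch overheats) [OR] = 1 − (1−0.370200) × (1−0.006250) = 0.374136
Rounded to 4 decimal places: P(Chemical batch overheats) ≈ 0.3741.

0.3741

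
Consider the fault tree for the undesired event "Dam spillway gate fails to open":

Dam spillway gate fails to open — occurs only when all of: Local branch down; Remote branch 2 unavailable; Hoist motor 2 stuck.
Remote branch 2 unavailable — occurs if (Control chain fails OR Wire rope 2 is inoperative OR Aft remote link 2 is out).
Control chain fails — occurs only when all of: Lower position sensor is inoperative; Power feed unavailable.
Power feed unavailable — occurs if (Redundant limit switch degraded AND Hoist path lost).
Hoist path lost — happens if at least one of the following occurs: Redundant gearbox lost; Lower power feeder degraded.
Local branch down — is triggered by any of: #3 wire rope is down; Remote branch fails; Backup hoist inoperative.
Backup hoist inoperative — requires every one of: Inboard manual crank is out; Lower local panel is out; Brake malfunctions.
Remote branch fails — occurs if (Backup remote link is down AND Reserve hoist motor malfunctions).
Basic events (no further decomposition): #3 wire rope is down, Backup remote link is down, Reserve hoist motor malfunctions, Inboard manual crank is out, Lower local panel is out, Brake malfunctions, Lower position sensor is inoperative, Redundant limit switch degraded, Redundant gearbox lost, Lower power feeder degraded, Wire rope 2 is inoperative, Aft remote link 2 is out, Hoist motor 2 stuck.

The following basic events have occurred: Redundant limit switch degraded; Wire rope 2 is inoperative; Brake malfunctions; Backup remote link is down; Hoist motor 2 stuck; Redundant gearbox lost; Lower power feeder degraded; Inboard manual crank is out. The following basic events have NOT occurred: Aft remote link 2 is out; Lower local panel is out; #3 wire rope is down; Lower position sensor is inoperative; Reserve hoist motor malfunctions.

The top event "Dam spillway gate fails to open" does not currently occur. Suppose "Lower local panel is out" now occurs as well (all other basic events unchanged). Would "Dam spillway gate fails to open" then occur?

Counterfactual: set "Lower local panel is out" to occurred.
Remote branch fails [AND]: Backup remote link is down=occurs, Reserve hoist motor malfunctions=not → not all inputs occur → does not occur.
Backup hoist inoperative [AND]: Inboard manual crank is out=occurs, Lower local panel is out=occurs, Brake malfunctions=occurs → all inputs occur → occurs.
Local branch down [OR]: #3 wire rope is down=not, Remote branch fails=not, Backup hoist inoperative=occurs → at least one input occurs → occurs.
Hoist path lost [OR]: Redundant gearbox lost=occurs, Lower power feeder degraded=occurs → at least one input occurs → occurs.
Power feed unavailable [AND]: Redundant limit switch degraded=occurs, Hoist path lost=occurs → all inputs occur → occurs.
Control chain fails [AND]: Lower position sensor is inoperative=not, Power feed unavailable=occurs → not all inputs occur → does not occur.
Remote branch 2 unavailable [OR]: Control chain fails=not, Wire rope 2 is inoperative=occurs, Aft remote link 2 is out=not → at least one input occurs → occurs.
Dam spillway gate fails to open [AND]: Local branch down=occurs, Remote branch 2 unavailable=occurs, Hoist motor 2 stuck=occurs → all inputs occur → occurs.

Yes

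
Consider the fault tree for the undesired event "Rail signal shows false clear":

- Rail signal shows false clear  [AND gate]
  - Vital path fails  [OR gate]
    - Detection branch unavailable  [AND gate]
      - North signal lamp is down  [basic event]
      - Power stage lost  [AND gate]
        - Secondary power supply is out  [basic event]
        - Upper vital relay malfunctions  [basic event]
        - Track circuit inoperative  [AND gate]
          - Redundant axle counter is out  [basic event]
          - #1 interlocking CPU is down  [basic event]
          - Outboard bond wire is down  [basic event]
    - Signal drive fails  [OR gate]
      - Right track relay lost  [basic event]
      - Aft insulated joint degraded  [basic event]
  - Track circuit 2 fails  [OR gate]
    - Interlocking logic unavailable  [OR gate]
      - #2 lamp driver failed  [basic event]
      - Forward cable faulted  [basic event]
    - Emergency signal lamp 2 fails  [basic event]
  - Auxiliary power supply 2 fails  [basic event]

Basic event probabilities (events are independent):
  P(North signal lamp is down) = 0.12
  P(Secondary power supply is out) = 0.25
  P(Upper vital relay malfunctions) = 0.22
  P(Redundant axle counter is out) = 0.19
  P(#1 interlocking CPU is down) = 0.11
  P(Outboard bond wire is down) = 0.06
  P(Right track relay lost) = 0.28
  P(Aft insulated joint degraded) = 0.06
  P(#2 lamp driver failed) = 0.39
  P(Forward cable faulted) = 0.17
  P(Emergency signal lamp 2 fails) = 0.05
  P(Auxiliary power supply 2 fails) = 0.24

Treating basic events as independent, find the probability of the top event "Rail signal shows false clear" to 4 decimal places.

P(Track circuit inoperative) [AND] = 0.19 × 0.11 × 0.06 = 0.001254
P(Power stage lost) [AND] = 0.25 × 0.22 × 0.001254 = 0.000069
P(Detection branch unavailable) [AND] = 0.12 × 0.000069 = 0.000008
P(Signal drive fails) [OR] = 1 − (1−0.28) × (1−0.06) = 0.323200
P(Vital path fails) [OR] = 1 − (1−0.000008) × (1−0.323200) = 0.323205
P(Interlocking logic unavailable) [OR] = 1 − (1−0.39) × (1−0.17) = 0.493700
P(Track circuit 2 fails) [OR] = 1 − (1−0.493700) × (1−0.05) = 0.519015
P(Rail signal shows false clear) [AND] = 0.323205 × 0.519015 × 0.24 = 0.040260
Rounded to 4 decimal places: P(Rail signal shows false clear) ≈ 0.0403.

0.0403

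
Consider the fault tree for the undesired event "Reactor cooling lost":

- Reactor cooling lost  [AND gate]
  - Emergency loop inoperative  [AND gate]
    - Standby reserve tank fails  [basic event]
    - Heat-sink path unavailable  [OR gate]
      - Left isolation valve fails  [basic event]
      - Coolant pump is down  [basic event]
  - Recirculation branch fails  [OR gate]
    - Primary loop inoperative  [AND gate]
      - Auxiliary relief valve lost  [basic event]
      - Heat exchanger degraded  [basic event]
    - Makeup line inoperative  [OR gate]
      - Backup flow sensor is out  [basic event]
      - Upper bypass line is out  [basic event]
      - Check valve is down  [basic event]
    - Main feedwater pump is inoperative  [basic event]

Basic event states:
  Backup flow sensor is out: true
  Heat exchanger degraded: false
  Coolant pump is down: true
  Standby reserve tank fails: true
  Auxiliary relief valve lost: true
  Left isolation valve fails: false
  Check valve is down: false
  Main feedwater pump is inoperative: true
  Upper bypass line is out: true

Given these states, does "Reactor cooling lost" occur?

Heat-sink path unavailable [OR]: Left isolation valve fails=not, Coolant pump is down=occurs → at least one input occurs → occurs.
Emergency loop inoperative [AND]: Standby reserve tank fails=occurs, Heat-sink path unavailable=occurs → all inputs occur → occurs.
Primary loop inoperative [AND]: Auxiliary relief valve lost=occurs, Heat exchanger degraded=not → not all inputs occur → does not occur.
Makeup line inoperative [OR]: Backup flow sensor is out=occurs, Upper bypass line is out=occurs, Check valve is down=not → at least one input occurs → occurs.
Recirculation branch fails [OR]: Primary loop inoperative=not, Makeup line inoperative=occurs, Main feedwater pump is inoperative=occurs → at least one input occurs → occurs.
Reactor cooling lost [AND]: Emergency loop inoperative=occurs, Recirculation branch fails=occurs → all inputs occur → occurs.

Yes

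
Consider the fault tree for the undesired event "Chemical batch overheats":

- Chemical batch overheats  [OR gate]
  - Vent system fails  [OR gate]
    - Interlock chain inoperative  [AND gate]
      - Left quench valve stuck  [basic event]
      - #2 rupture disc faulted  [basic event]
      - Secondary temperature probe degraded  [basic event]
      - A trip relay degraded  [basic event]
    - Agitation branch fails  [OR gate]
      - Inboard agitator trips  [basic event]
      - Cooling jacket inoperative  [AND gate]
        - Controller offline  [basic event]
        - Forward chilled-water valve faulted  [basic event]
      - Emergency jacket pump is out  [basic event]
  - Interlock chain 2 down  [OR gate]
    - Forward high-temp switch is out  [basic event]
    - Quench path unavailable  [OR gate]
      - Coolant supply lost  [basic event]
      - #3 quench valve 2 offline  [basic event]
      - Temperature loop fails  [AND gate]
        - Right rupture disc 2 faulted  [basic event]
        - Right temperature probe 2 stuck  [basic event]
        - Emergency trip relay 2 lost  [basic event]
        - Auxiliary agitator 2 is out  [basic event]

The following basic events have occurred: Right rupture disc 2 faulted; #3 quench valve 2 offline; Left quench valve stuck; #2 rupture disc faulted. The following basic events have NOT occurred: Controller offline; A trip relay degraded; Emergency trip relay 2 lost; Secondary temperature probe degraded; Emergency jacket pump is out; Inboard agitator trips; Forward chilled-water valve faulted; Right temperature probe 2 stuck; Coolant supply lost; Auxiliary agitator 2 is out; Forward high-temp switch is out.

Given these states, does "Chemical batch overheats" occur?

Interlock chain inoperative [AND]: Left quench valve stuck=occurs, #2 rupture disc faulted=occurs, Secondary temperature probe degraded=not, A trip relay degraded=not → not all inputs occur → does not occur.
Cooling jacket inoperative [AND]: Controller offline=not, Forward chilled-water valve faulted=not → not all inputs occur → does not occur.
Agitation branch fails [OR]: Inboard agitator trips=not, Cooling jacket inoperative=not, Emergency jacket pump is out=not → no input occurs → does not occur.
Vent system fails [OR]: Interlock chain inoperative=not, Agitation branch fails=not → no input occurs → does not occur.
Temperature loop fails [AND]: Right rupture disc 2 faulted=occurs, Right temperature probe 2 stuck=not, Emergency trip relay 2 lost=not, Auxiliary agitator 2 is out=not → not all inputs occur → does not occur.
Quench path unavailable [OR]: Coolant supply lost=not, #3 quench valve 2 offline=occurs, Temperature loop fails=not → at least one input occurs → occurs.
Interlock chain 2 down [OR]: Forward high-temp switch is out=not, Quench path unavailable=occurs → at least one input occurs → occurs.
Chemical batch overheats [OR]: Vent system fails=not, Interlock chain 2 down=occurs → at least one input occurs → occurs.

Yes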